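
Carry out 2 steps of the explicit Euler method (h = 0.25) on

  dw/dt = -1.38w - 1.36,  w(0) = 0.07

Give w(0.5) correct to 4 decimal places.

Euler: w_{n+1} = w_n + h·f(t_n, w_n).
t=0.000000, w=0.070000: f=-1.456600 → w ← 0.070000 + 0.25·(-1.456600) = -0.294150
t=0.250000, w=-0.294150: f=-0.954073 → w ← -0.294150 + 0.25·(-0.954073) = -0.532668
w(0.5) ≈ -0.5327

-0.5327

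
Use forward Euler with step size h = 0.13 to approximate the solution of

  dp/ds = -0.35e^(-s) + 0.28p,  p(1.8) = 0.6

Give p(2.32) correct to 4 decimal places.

Euler: p_{n+1} = p_n + h·f(s_n, p_n).
s=1.800000, p=0.600000: f=0.110145 → p ← 0.600000 + 0.13·0.110145 = 0.614319
s=1.930000, p=0.614319: f=0.121207 → p ← 0.614319 + 0.13·0.121207 = 0.630076
s=2.060000, p=0.630076: f=0.131812 → p ← 0.630076 + 0.13·0.131812 = 0.647211
s=2.190000, p=0.647211: f=0.142048 → p ← 0.647211 + 0.13·0.142048 = 0.665678
p(2.32) ≈ 0.6657

0.6657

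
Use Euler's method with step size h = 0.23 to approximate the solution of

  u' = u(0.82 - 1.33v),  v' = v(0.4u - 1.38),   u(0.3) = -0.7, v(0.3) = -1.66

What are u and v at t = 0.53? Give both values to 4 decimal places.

-1.1875, -1.0262

Euler on (u,v): u_{n+1} = u_n + h·u', v_{n+1} = v_n + h·v'.
0.300000: (-0.700000, -1.660000); f=(-2.119460, 2.755600) → (-1.187476, -1.026212)
(u(0.53), v(0.53)) ≈ (-1.1875, -1.0262)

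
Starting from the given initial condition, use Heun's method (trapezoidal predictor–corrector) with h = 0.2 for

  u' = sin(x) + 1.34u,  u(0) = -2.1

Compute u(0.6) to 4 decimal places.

Heun: k1 = f(x_n, u_n); k2 = f(x_n + h, u_n + h·k1); u_{n+1} = u_n + (h/2)·(k1 + k2).
x=0.000000, u=-2.100000:
  k1 = f(0.000000, -2.100000) = -2.814000
  k2 = f(0.200000, -2.662800) = -3.369483
  u ← -2.100000 + (0.2/2)·(-2.814000 + (-3.369483)) = -2.718348
x=0.200000, u=-2.718348:
  k1 = f(0.200000, -2.718348) = -3.443917
  k2 = f(0.400000, -3.407132) = -4.176138
  u ← -2.718348 + (0.2/2)·(-3.443917 + (-4.176138)) = -3.480354
x=0.400000, u=-3.480354:
  k1 = f(0.400000, -3.480354) = -4.274256
  k2 = f(0.600000, -4.335205) = -5.244532
  u ← -3.480354 + (0.2/2)·(-4.274256 + (-5.244532)) = -4.432233
u(0.6) ≈ -4.4322

-4.4322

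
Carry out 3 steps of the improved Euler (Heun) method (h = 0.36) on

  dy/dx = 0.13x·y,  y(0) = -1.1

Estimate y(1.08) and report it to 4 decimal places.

Heun: k1 = f(x_n, y_n); k2 = f(x_n + h, y_n + h·k1); y_{n+1} = y_n + (h/2)·(k1 + k2).
x=0.000000, y=-1.100000:
  k1 = f(0.000000, -1.100000) = 0.000000
  k2 = f(0.360000, -1.100000) = -0.051480
  y ← -1.100000 + (0.36/2)·(0.000000 + (-0.051480)) = -1.109266
x=0.360000, y=-1.109266:
  k1 = f(0.360000, -1.109266) = -0.051914
  k2 = f(0.720000, -1.127955) = -0.105577
  y ← -1.109266 + (0.36/2)·(-0.051914 + (-0.105577)) = -1.137615
x=0.720000, y=-1.137615:
  k1 = f(0.720000, -1.137615) = -0.106481
  k2 = f(1.080000, -1.175948) = -0.165103
  y ← -1.137615 + (0.36/2)·(-0.106481 + (-0.165103)) = -1.186500
y(1.08) ≈ -1.1865

-1.1865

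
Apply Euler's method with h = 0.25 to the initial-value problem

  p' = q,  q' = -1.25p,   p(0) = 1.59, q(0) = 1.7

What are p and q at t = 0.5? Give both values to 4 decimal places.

2.3158, 0.5734

Euler on (p,q): p_{n+1} = p_n + h·p', q_{n+1} = q_n + h·q'.
0.000000: (1.590000, 1.700000); f=(1.700000, -1.987500) → (2.015000, 1.203125)
0.250000: (2.015000, 1.203125); f=(1.203125, -2.518750) → (2.315781, 0.573437)
(p(0.5), q(0.5)) ≈ (2.3158, 0.5734)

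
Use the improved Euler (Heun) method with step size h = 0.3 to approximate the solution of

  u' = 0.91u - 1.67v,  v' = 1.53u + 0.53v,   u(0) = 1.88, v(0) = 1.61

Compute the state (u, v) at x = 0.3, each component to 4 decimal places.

1.2663, 2.7505

Heun on (u,v): k1 = f(x_n, state_n); k2 = f(x_n + h, state_n + h·k1); state_{n+1} = state_n + (h/2)·(k1 + k2).
0.000000: (1.880000, 1.610000)
  k1 = (-0.977900, 3.729700)
  predictor → (1.586630, 2.728910)
  k2 = (-3.113446, 3.873866)
  → (1.266298, 2.750535)
(u(0.3), v(0.3)) ≈ (1.2663, 2.7505)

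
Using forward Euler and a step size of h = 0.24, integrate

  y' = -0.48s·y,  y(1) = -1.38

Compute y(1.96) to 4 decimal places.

Euler: y_{n+1} = y_n + h·f(s_n, y_n).
s=1.000000, y=-1.380000: f=0.662400 → y ← -1.380000 + 0.24·0.662400 = -1.221024
s=1.240000, y=-1.221024: f=0.726753 → y ← -1.221024 + 0.24·0.726753 = -1.046603
s=1.480000, y=-1.046603: f=0.743507 → y ← -1.046603 + 0.24·0.743507 = -0.868162
s=1.720000, y=-0.868162: f=0.716754 → y ← -0.868162 + 0.24·0.716754 = -0.696141
y(1.96) ≈ -0.6961

-0.6961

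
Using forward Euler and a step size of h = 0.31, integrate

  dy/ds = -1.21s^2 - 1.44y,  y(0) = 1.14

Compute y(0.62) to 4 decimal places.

Euler: y_{n+1} = y_n + h·f(s_n, y_n).
s=0.000000, y=1.140000: f=-1.641600 → y ← 1.140000 + 0.31·(-1.641600) = 0.631104
s=0.310000, y=0.631104: f=-1.025071 → y ← 0.631104 + 0.31·(-1.025071) = 0.313332
y(0.62) ≈ 0.3133

0.3133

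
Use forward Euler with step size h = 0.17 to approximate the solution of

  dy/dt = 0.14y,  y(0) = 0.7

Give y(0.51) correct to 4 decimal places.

Euler: y_{n+1} = y_n + h·f(t_n, y_n).
t=0.000000, y=0.700000: f=0.098000 → y ← 0.700000 + 0.17·0.098000 = 0.716660
t=0.170000, y=0.716660: f=0.100332 → y ← 0.716660 + 0.17·0.100332 = 0.733717
t=0.340000, y=0.733717: f=0.102720 → y ← 0.733717 + 0.17·0.102720 = 0.751179
y(0.51) ≈ 0.7512

0.7512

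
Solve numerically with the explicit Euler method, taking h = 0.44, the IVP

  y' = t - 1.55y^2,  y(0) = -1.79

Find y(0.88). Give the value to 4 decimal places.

Euler: y_{n+1} = y_n + h·f(t_n, y_n).
t=0.000000, y=-1.790000: f=-4.966355 → y ← -1.790000 + 0.44·(-4.966355) = -3.975196
t=0.440000, y=-3.975196: f=-24.053386 → y ← -3.975196 + 0.44·(-24.053386) = -14.558686
y(0.88) ≈ -14.5587

-14.5587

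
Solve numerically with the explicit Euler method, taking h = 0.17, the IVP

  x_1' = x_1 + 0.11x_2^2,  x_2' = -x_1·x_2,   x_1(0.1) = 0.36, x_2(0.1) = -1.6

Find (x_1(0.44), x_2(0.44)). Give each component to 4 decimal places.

0.5910, -1.3823

Euler on (x_1,x_2): x_1_{n+1} = x_1_n + h·x_1', x_2_{n+1} = x_2_n + h·x_2'.
0.100000: (0.360000, -1.600000); f=(0.641600, 0.576000) → (0.469072, -1.502080)
0.270000: (0.469072, -1.502080); f=(0.717259, 0.704584) → (0.591006, -1.382301)
(x_1(0.44), x_2(0.44)) ≈ (0.5910, -1.3823)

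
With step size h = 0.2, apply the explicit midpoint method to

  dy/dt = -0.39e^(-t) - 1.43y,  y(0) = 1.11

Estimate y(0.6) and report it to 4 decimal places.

0.3671

Midpoint: k1 = f(t_n, y_n); k2 = f(t_n + h/2, y_n + (h/2)·k1); y_{n+1} = y_n + h·k2.
t=0.000000, y=1.110000:
  k1 = f(0.000000, 1.110000) = -1.977300
  k2 = f(0.100000, 0.912270) = -1.657433
  y ← 1.110000 + 0.2·(-1.657433) = 0.778513
t=0.200000, y=0.778513:
  k1 = f(0.200000, 0.778513) = -1.432579
  k2 = f(0.300000, 0.635256) = -1.197335
  y ← 0.778513 + 0.2·(-1.197335) = 0.539047
t=0.400000, y=0.539047:
  k1 = f(0.400000, 0.539047) = -1.032261
  k2 = f(0.500000, 0.435820) = -0.859770
  y ← 0.539047 + 0.2·(-0.859770) = 0.367093
y(0.6) ≈ 0.3671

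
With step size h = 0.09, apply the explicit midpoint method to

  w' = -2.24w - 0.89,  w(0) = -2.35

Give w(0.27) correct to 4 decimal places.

-1.4689

Midpoint: k1 = f(t_n, w_n); k2 = f(t_n + h/2, w_n + (h/2)·k1); w_{n+1} = w_n + h·k2.
t=0.000000, w=-2.350000:
  k1 = f(0.000000, -2.350000) = 4.374000
  k2 = f(0.045000, -2.153170) = 3.933101
  w ← -2.350000 + 0.09·3.933101 = -1.996021
t=0.090000, w=-1.996021:
  k1 = f(0.090000, -1.996021) = 3.581087
  k2 = f(0.135000, -1.834872) = 3.220113
  w ← -1.996021 + 0.09·3.220113 = -1.706211
t=0.180000, w=-1.706211:
  k1 = f(0.180000, -1.706211) = 2.931912
  k2 = f(0.225000, -1.574275) = 2.636375
  w ← -1.706211 + 0.09·2.636375 = -1.468937
w(0.27) ≈ -1.4689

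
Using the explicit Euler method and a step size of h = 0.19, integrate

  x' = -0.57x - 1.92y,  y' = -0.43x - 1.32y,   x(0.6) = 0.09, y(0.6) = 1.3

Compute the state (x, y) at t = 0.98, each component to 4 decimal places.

-0.7039, 0.7564

Euler on (x,y): x_{n+1} = x_n + h·x', y_{n+1} = y_n + h·y'.
0.600000: (0.090000, 1.300000); f=(-2.547300, -1.754700) → (-0.393987, 0.966607)
0.790000: (-0.393987, 0.966607); f=(-1.631313, -1.106507) → (-0.703936, 0.756371)
(x(0.98), y(0.98)) ≈ (-0.7039, 0.7564)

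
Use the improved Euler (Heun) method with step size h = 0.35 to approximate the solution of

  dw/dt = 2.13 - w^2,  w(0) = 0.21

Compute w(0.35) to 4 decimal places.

0.7931

Heun: k1 = f(t_n, w_n); k2 = f(t_n + h, w_n + h·k1); w_{n+1} = w_n + (h/2)·(k1 + k2).
t=0.000000, w=0.210000:
  k1 = f(0.000000, 0.210000) = 2.085900
  k2 = f(0.350000, 0.940065) = 1.246278
  w ← 0.210000 + (0.35/2)·(2.085900 + 1.246278) = 0.793131
w(0.35) ≈ 0.7931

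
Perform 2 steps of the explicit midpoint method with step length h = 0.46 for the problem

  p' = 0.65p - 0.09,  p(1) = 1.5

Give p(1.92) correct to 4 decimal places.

Midpoint: k1 = f(t_n, p_n); k2 = f(t_n + h/2, p_n + (h/2)·k1); p_{n+1} = p_n + h·k2.
t=1.000000, p=1.500000:
  k1 = f(1.000000, 1.500000) = 0.885000
  k2 = f(1.230000, 1.703550) = 1.017308
  p ← 1.500000 + 0.46·1.017308 = 1.967961
t=1.460000, p=1.967961:
  k1 = f(1.460000, 1.967961) = 1.189175
  k2 = f(1.690000, 2.241472) = 1.366957
  p ← 1.967961 + 0.46·1.366957 = 2.596761
p(1.92) ≈ 2.5968

2.5968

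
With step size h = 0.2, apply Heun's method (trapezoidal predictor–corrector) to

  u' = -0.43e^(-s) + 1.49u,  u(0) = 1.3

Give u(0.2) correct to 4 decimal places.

Heun: k1 = f(s_n, u_n); k2 = f(s_n + h, u_n + h·k1); u_{n+1} = u_n + (h/2)·(k1 + k2).
s=0.000000, u=1.300000:
  k1 = f(0.000000, 1.300000) = 1.507000
  k2 = f(0.200000, 1.601400) = 2.034032
  u ← 1.300000 + (0.2/2)·(1.507000 + 2.034032) = 1.654103
u(0.2) ≈ 1.6541

1.6541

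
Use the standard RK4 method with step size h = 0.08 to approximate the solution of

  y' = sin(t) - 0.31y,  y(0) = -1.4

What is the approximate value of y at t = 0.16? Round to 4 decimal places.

-1.3197

RK4: k1 = f(t_n, y_n); k2 = f(t_n + h/2, y_n + (h/2)·k1); k3 = f(t_n + h/2, y_n + (h/2)·k2); k4 = f(t_n + h, y_n + h·k3); y_{n+1} = y_n + (h/6)·(k1 + 2k2 + 2k3 + k4).
t=0.000000, y=-1.400000:
  k1 = f(0.000000, -1.400000) = 0.434000
  k2 = f(0.040000, -1.382640) = 0.468608
  k3 = f(0.040000, -1.381256) = 0.468179
  k4 = f(0.080000, -1.362546) = 0.502304
  y ← -1.400000 + (0.08/6)·(k1 + 2k2 + 2k3 + k4) = -1.362535
t=0.080000, y=-1.362535:
  k1 = f(0.080000, -1.362535) = 0.502301
  k2 = f(0.120000, -1.342443) = 0.535870
  k3 = f(0.120000, -1.341100) = 0.535453
  k4 = f(0.160000, -1.319699) = 0.568425
  y ← -1.362535 + (0.08/6)·(k1 + 2k2 + 2k3 + k4) = -1.319690
y(0.16) ≈ -1.3197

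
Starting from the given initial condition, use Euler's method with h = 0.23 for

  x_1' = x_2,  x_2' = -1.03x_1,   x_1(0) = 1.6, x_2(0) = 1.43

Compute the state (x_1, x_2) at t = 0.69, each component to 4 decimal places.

2.3072, 0.0798

Euler on (x_1,x_2): x_1_{n+1} = x_1_n + h·x_1', x_2_{n+1} = x_2_n + h·x_2'.
0.000000: (1.600000, 1.430000); f=(1.430000, -1.648000) → (1.928900, 1.050960)
0.230000: (1.928900, 1.050960); f=(1.050960, -1.986767) → (2.170621, 0.594004)
0.460000: (2.170621, 0.594004); f=(0.594004, -2.235739) → (2.307242, 0.079784)
(x_1(0.69), x_2(0.69)) ≈ (2.3072, 0.0798)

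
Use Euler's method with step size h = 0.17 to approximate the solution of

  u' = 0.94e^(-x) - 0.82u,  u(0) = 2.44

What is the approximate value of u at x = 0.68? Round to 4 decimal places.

Euler: u_{n+1} = u_n + h·f(x_n, u_n).
x=0.000000, u=2.440000: f=-1.060800 → u ← 2.440000 + 0.17·(-1.060800) = 2.259664
x=0.170000, u=2.259664: f=-1.059880 → u ← 2.259664 + 0.17·(-1.059880) = 2.079484
x=0.340000, u=2.079484: f=-1.036113 → u ← 2.079484 + 0.17·(-1.036113) = 1.903345
x=0.510000, u=1.903345: f=-0.996277 → u ← 1.903345 + 0.17·(-0.996277) = 1.733978
u(0.68) ≈ 1.7340

1.7340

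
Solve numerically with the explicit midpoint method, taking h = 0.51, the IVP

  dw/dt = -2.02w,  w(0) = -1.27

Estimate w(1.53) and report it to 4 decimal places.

-0.1592

Midpoint: k1 = f(t_n, w_n); k2 = f(t_n + h/2, w_n + (h/2)·k1); w_{n+1} = w_n + h·k2.
t=0.000000, w=-1.270000:
  k1 = f(0.000000, -1.270000) = 2.565400
  k2 = f(0.255000, -0.615823) = 1.243962
  w ← -1.270000 + 0.51·1.243962 = -0.635579
t=0.510000, w=-0.635579:
  k1 = f(0.510000, -0.635579) = 1.283870
  k2 = f(0.765000, -0.308192) = 0.622549
  w ← -0.635579 + 0.51·0.622549 = -0.318079
t=1.020000, w=-0.318079:
  k1 = f(1.020000, -0.318079) = 0.642520
  k2 = f(1.275000, -0.154237) = 0.311558
  w ← -0.318079 + 0.51·0.311558 = -0.159185
w(1.53) ≈ -0.1592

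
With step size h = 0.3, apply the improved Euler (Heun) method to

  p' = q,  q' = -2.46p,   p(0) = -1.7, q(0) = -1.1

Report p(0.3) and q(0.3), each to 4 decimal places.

-1.8418, 0.2764

Heun on (p,q): k1 = f(s_n, state_n); k2 = f(s_n + h, state_n + h·k1); state_{n+1} = state_n + (h/2)·(k1 + k2).
0.000000: (-1.700000, -1.100000)
  k1 = (-1.100000, 4.182000)
  predictor → (-2.030000, 0.154600)
  k2 = (0.154600, 4.993800)
  → (-1.841810, 0.276370)
(p(0.3), q(0.3)) ≈ (-1.8418, 0.2764)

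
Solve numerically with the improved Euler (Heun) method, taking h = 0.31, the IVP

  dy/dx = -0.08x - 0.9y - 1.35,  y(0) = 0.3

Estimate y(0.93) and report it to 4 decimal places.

Heun: k1 = f(x_n, y_n); k2 = f(x_n + h, y_n + h·k1); y_{n+1} = y_n + (h/2)·(k1 + k2).
x=0.000000, y=0.300000:
  k1 = f(0.000000, 0.300000) = -1.620000
  k2 = f(0.310000, -0.202200) = -1.192820
  y ← 0.300000 + (0.31/2)·(-1.620000 + (-1.192820)) = -0.135987
x=0.310000, y=-0.135987:
  k1 = f(0.310000, -0.135987) = -1.252412
  k2 = f(0.620000, -0.524235) = -0.927789
  y ← -0.135987 + (0.31/2)·(-1.252412 + (-0.927789)) = -0.473918
x=0.620000, y=-0.473918:
  k1 = f(0.620000, -0.473918) = -0.973074
  k2 = f(0.930000, -0.775571) = -0.726386
  y ← -0.473918 + (0.31/2)·(-0.973074 + (-0.726386)) = -0.737334
y(0.93) ≈ -0.7373

-0.7373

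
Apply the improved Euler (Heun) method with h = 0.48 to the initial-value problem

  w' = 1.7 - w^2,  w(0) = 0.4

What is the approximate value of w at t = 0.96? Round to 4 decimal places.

1.0826

Heun: k1 = f(t_n, w_n); k2 = f(t_n + h, w_n + h·k1); w_{n+1} = w_n + (h/2)·(k1 + k2).
t=0.000000, w=0.400000:
  k1 = f(0.000000, 0.400000) = 1.540000
  k2 = f(0.480000, 1.139200) = 0.402223
  w ← 0.400000 + (0.48/2)·(1.540000 + 0.402223) = 0.866134
t=0.480000, w=0.866134:
  k1 = f(0.480000, 0.866134) = 0.949813
  k2 = f(0.960000, 1.322044) = -0.047799
  w ← 0.866134 + (0.48/2)·(0.949813 + (-0.047799)) = 1.082617
w(0.96) ≈ 1.0826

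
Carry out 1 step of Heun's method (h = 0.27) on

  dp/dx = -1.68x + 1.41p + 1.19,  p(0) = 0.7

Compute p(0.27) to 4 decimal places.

1.3384

Heun: k1 = f(x_n, p_n); k2 = f(x_n + h, p_n + h·k1); p_{n+1} = p_n + (h/2)·(k1 + k2).
x=0.000000, p=0.700000:
  k1 = f(0.000000, 0.700000) = 2.177000
  k2 = f(0.270000, 1.287790) = 2.552184
  p ← 0.700000 + (0.27/2)·(2.177000 + 2.552184) = 1.338440
p(0.27) ≈ 1.3384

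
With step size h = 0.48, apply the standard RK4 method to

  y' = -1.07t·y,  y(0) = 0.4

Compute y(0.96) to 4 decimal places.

0.2443

RK4: k1 = f(t_n, y_n); k2 = f(t_n + h/2, y_n + (h/2)·k1); k3 = f(t_n + h/2, y_n + (h/2)·k2); k4 = f(t_n + h, y_n + h·k3); y_{n+1} = y_n + (h/6)·(k1 + 2k2 + 2k3 + k4).
t=0.000000, y=0.400000:
  k1 = f(0.000000, 0.400000) = 0.000000
  k2 = f(0.240000, 0.400000) = -0.102720
  k3 = f(0.240000, 0.375347) = -0.096389
  k4 = f(0.480000, 0.353733) = -0.181677
  y ← 0.400000 + (0.48/6)·(k1 + 2k2 + 2k3 + k4) = 0.353608
t=0.480000, y=0.353608:
  k1 = f(0.480000, 0.353608) = -0.181613
  k2 = f(0.720000, 0.310021) = -0.238840
  k3 = f(0.720000, 0.296287) = -0.228259
  k4 = f(0.960000, 0.244044) = -0.250682
  y ← 0.353608 + (0.48/6)·(k1 + 2k2 + 2k3 + k4) = 0.244289
y(0.96) ≈ 0.2443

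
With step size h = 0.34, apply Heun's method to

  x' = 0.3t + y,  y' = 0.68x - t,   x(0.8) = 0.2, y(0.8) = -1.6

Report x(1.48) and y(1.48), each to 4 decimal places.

Heun on (x,y): k1 = f(t_n, state_n); k2 = f(t_n + h, state_n + h·k1); state_{n+1} = state_n + (h/2)·(k1 + k2).
0.800000: (0.200000, -1.600000)
  k1 = (-1.360000, -0.664000)
  predictor → (-0.262400, -1.825760)
  k2 = (-1.483760, -1.318432)
  → (-0.283439, -1.937013)
1.140000: (-0.283439, -1.937013)
  k1 = (-1.595013, -1.332739)
  predictor → (-0.825744, -2.390145)
  k2 = (-1.946145, -2.041506)
  → (-0.885436, -2.510635)
(x(1.48), y(1.48)) ≈ (-0.8854, -2.5106)

-0.8854, -2.5106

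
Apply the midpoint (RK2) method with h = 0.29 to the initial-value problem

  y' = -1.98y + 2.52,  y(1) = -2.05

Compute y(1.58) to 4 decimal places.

0.1135

Midpoint: k1 = f(x_n, y_n); k2 = f(x_n + h/2, y_n + (h/2)·k1); y_{n+1} = y_n + h·k2.
x=1.000000, y=-2.050000:
  k1 = f(1.000000, -2.050000) = 6.579000
  k2 = f(1.145000, -1.096045) = 4.690169
  y ← -2.050000 + 0.29·4.690169 = -0.689851
x=1.290000, y=-0.689851:
  k1 = f(1.290000, -0.689851) = 3.885905
  k2 = f(1.435000, -0.126395) = 2.770262
  y ← -0.689851 + 0.29·2.770262 = 0.113525
y(1.58) ≈ 0.1135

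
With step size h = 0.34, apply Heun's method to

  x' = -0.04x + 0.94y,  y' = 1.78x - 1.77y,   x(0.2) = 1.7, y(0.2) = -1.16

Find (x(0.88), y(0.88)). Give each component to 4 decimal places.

1.7007, 0.6154

Heun on (x,y): k1 = f(t_n, state_n); k2 = f(t_n + h, state_n + h·k1); state_{n+1} = state_n + (h/2)·(k1 + k2).
0.200000: (1.700000, -1.160000)
  k1 = (-1.158400, 5.079200)
  predictor → (1.306144, 0.566928)
  k2 = (0.480667, 1.321474)
  → (1.584785, -0.071885)
0.540000: (1.584785, -0.071885)
  k1 = (-0.130964, 2.948155)
  predictor → (1.540258, 0.930487)
  k2 = (0.813048, 1.094696)
  → (1.700740, 0.615399)
(x(0.88), y(0.88)) ≈ (1.7007, 0.6154)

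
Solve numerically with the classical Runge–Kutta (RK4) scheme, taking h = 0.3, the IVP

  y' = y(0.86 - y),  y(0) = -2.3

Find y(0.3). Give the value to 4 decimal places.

RK4: k1 = f(x_n, y_n); k2 = f(x_n + h/2, y_n + (h/2)·k1); k3 = f(x_n + h/2, y_n + (h/2)·k2); k4 = f(x_n + h, y_n + h·k3); y_{n+1} = y_n + (h/6)·(k1 + 2k2 + 2k3 + k4).
x=0.000000, y=-2.300000:
  k1 = f(0.000000, -2.300000) = -7.268000
  k2 = f(0.150000, -3.390200) = -14.409028
  k3 = f(0.150000, -4.461354) = -23.740446
  k4 = f(0.300000, -9.422134) = -96.879640
  y ← -2.300000 + (0.3/6)·(k1 + 2k2 + 2k3 + k4) = -11.322329
y(0.3) ≈ -11.3223

-11.3223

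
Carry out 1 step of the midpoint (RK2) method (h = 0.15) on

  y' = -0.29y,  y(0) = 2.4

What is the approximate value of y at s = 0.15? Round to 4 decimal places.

Midpoint: k1 = f(s_n, y_n); k2 = f(s_n + h/2, y_n + (h/2)·k1); y_{n+1} = y_n + h·k2.
s=0.000000, y=2.400000:
  k1 = f(0.000000, 2.400000) = -0.696000
  k2 = f(0.075000, 2.347800) = -0.680862
  y ← 2.400000 + 0.15·(-0.680862) = 2.297871
y(0.15) ≈ 2.2979

2.2979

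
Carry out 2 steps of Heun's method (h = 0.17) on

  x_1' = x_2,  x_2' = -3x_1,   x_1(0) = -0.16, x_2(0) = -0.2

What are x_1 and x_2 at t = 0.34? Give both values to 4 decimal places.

-0.1976, -0.0096

Heun on (x_1,x_2): k1 = f(t_n, state_n); k2 = f(t_n + h, state_n + h·k1); state_{n+1} = state_n + (h/2)·(k1 + k2).
0.000000: (-0.160000, -0.200000)
  k1 = (-0.200000, 0.480000)
  predictor → (-0.194000, -0.118400)
  k2 = (-0.118400, 0.582000)
  → (-0.187064, -0.109730)
0.170000: (-0.187064, -0.109730)
  k1 = (-0.109730, 0.561192)
  predictor → (-0.205718, -0.014327)
  k2 = (-0.014327, 0.617154)
  → (-0.197609, -0.009571)
(x_1(0.34), x_2(0.34)) ≈ (-0.1976, -0.0096)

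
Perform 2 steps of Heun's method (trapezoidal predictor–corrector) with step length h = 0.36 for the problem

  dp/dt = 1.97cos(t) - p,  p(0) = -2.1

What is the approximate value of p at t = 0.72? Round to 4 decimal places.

-0.1703

Heun: k1 = f(t_n, p_n); k2 = f(t_n + h, p_n + h·k1); p_{n+1} = p_n + (h/2)·(k1 + k2).
t=0.000000, p=-2.100000:
  k1 = f(0.000000, -2.100000) = 4.070000
  k2 = f(0.360000, -0.634800) = 2.478517
  p ← -2.100000 + (0.36/2)·(4.070000 + 2.478517) = -0.921267
t=0.360000, p=-0.921267:
  k1 = f(0.360000, -0.921267) = 2.764984
  k2 = f(0.720000, 0.074127) = 1.406930
  p ← -0.921267 + (0.36/2)·(2.764984 + 1.406930) = -0.170322
p(0.72) ≈ -0.1703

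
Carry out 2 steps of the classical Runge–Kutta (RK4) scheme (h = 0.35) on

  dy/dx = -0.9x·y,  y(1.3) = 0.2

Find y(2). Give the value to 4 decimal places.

0.0708

RK4: k1 = f(x_n, y_n); k2 = f(x_n + h/2, y_n + (h/2)·k1); k3 = f(x_n + h/2, y_n + (h/2)·k2); k4 = f(x_n + h, y_n + h·k3); y_{n+1} = y_n + (h/6)·(k1 + 2k2 + 2k3 + k4).
x=1.300000, y=0.200000:
  k1 = f(1.300000, 0.200000) = -0.234000
  k2 = f(1.475000, 0.159050) = -0.211139
  k3 = f(1.475000, 0.163051) = -0.216450
  k4 = f(1.650000, 0.124243) = -0.184500
  y ← 0.200000 + (0.35/6)·(k1 + 2k2 + 2k3 + k4) = 0.125702
x=1.650000, y=0.125702:
  k1 = f(1.650000, 0.125702) = -0.186668
  k2 = f(1.825000, 0.093035) = -0.152810
  k3 = f(1.825000, 0.098960) = -0.162542
  k4 = f(2.000000, 0.068812) = -0.123862
  y ← 0.125702 + (0.35/6)·(k1 + 2k2 + 2k3 + k4) = 0.070797
y(2) ≈ 0.0708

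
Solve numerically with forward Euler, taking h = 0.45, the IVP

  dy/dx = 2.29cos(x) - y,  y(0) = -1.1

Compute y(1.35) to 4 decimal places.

Euler: y_{n+1} = y_n + h·f(x_n, y_n).
x=0.000000, y=-1.100000: f=3.390000 → y ← -1.100000 + 0.45·3.390000 = 0.425500
x=0.450000, y=0.425500: f=1.636524 → y ← 0.425500 + 0.45·1.636524 = 1.161936
x=0.900000, y=1.161936: f=0.261551 → y ← 1.161936 + 0.45·0.261551 = 1.279634
y(1.35) ≈ 1.2796

1.2796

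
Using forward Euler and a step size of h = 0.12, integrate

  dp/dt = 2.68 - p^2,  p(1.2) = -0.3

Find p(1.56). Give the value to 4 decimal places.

Euler: p_{n+1} = p_n + h·f(t_n, p_n).
t=1.200000, p=-0.300000: f=2.590000 → p ← -0.300000 + 0.12·2.590000 = 0.010800
t=1.320000, p=0.010800: f=2.679883 → p ← 0.010800 + 0.12·2.679883 = 0.332386
t=1.440000, p=0.332386: f=2.569520 → p ← 0.332386 + 0.12·2.569520 = 0.640728
p(1.56) ≈ 0.6407

0.6407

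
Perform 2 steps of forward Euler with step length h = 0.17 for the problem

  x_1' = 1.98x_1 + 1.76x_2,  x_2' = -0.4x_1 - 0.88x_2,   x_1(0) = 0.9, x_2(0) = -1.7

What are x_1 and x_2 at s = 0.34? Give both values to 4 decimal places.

0.4771, -1.3287

Euler on (x_1,x_2): x_1_{n+1} = x_1_n + h·x_1', x_2_{n+1} = x_2_n + h·x_2'.
0.000000: (0.900000, -1.700000); f=(-1.210000, 1.136000) → (0.694300, -1.506880)
0.170000: (0.694300, -1.506880); f=(-1.277395, 1.048334) → (0.477143, -1.328663)
(x_1(0.34), x_2(0.34)) ≈ (0.4771, -1.3287)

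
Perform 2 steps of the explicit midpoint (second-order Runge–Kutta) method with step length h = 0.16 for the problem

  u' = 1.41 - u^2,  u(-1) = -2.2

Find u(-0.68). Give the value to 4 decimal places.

Midpoint: k1 = f(x_n, u_n); k2 = f(x_n + h/2, u_n + (h/2)·k1); u_{n+1} = u_n + h·k2.
x=-1.000000, u=-2.200000:
  k1 = f(-1.000000, -2.200000) = -3.430000
  k2 = f(-0.920000, -2.474400) = -4.712655
  u ← -2.200000 + 0.16·(-4.712655) = -2.954025
x=-0.840000, u=-2.954025:
  k1 = f(-0.840000, -2.954025) = -7.316263
  k2 = f(-0.760000, -3.539326) = -11.116828
  u ← -2.954025 + 0.16·(-11.116828) = -4.732717
u(-0.68) ≈ -4.7327

-4.7327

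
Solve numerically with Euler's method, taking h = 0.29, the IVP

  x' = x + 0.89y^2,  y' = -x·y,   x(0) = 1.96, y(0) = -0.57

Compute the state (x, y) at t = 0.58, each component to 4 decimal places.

3.3854, -0.0596

Euler on (x,y): x_{n+1} = x_n + h·x', y_{n+1} = y_n + h·y'.
0.000000: (1.960000, -0.570000); f=(2.249161, 1.117200) → (2.612257, -0.246012)
0.290000: (2.612257, -0.246012); f=(2.666121, 0.642646) → (3.385432, -0.059645)
(x(0.58), y(0.58)) ≈ (3.3854, -0.0596)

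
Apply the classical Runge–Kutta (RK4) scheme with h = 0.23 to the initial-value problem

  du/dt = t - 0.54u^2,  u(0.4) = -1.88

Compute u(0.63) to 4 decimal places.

RK4: k1 = f(t_n, u_n); k2 = f(t_n + h/2, u_n + (h/2)·k1); k3 = f(t_n + h/2, u_n + (h/2)·k2); k4 = f(t_n + h, u_n + h·k3); u_{n+1} = u_n + (h/6)·(k1 + 2k2 + 2k3 + k4).
t=0.400000, u=-1.880000:
  k1 = f(0.400000, -1.880000) = -1.508576
  k2 = f(0.515000, -2.053486) = -1.762075
  k3 = f(0.515000, -2.082639) = -1.827187
  k4 = f(0.630000, -2.300253) = -2.227229
  u ← -1.880000 + (0.23/6)·(k1 + 2k2 + 2k3 + k4) = -2.298383
u(0.63) ≈ -2.2984

-2.2984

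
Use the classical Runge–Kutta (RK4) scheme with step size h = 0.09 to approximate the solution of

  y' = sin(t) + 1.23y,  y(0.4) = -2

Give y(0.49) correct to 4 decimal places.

-2.1932

RK4: k1 = f(t_n, y_n); k2 = f(t_n + h/2, y_n + (h/2)·k1); k3 = f(t_n + h/2, y_n + (h/2)·k2); k4 = f(t_n + h, y_n + h·k3); y_{n+1} = y_n + (h/6)·(k1 + 2k2 + 2k3 + k4).
t=0.400000, y=-2.000000:
  k1 = f(0.400000, -2.000000) = -2.070582
  k2 = f(0.445000, -2.093176) = -2.144149
  k3 = f(0.445000, -2.096487) = -2.148221
  k4 = f(0.490000, -2.193340) = -2.227182
  y ← -2.000000 + (0.09/6)·(k1 + 2k2 + 2k3 + k4) = -2.193238
y(0.49) ≈ -2.1932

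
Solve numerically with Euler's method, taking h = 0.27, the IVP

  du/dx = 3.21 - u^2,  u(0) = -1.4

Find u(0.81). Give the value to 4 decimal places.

0.2984

Euler: u_{n+1} = u_n + h·f(x_n, u_n).
x=0.000000, u=-1.400000: f=1.250000 → u ← -1.400000 + 0.27·1.250000 = -1.062500
x=0.270000, u=-1.062500: f=2.081094 → u ← -1.062500 + 0.27·2.081094 = -0.500605
x=0.540000, u=-0.500605: f=2.959395 → u ← -0.500605 + 0.27·2.959395 = 0.298432
u(0.81) ≈ 0.2984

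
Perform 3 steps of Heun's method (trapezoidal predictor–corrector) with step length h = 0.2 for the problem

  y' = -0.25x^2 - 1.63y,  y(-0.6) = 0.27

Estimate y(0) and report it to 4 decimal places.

Heun: k1 = f(x_n, y_n); k2 = f(x_n + h, y_n + h·k1); y_{n+1} = y_n + (h/2)·(k1 + k2).
x=-0.600000, y=0.270000:
  k1 = f(-0.600000, 0.270000) = -0.530100
  k2 = f(-0.400000, 0.163980) = -0.307287
  y ← 0.270000 + (0.2/2)·(-0.530100 + (-0.307287)) = 0.186261
x=-0.400000, y=0.186261:
  k1 = f(-0.400000, 0.186261) = -0.343606
  k2 = f(-0.200000, 0.117540) = -0.201590
  y ← 0.186261 + (0.2/2)·(-0.343606 + (-0.201590)) = 0.131742
x=-0.200000, y=0.131742:
  k1 = f(-0.200000, 0.131742) = -0.224739
  k2 = f(0.000000, 0.086794) = -0.141474
  y ← 0.131742 + (0.2/2)·(-0.224739 + (-0.141474)) = 0.095120
y(0) ≈ 0.0951

0.0951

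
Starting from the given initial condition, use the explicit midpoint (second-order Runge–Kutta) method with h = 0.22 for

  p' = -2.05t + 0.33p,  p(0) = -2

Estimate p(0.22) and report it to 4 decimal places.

Midpoint: k1 = f(t_n, p_n); k2 = f(t_n + h/2, p_n + (h/2)·k1); p_{n+1} = p_n + h·k2.
t=0.000000, p=-2.000000:
  k1 = f(0.000000, -2.000000) = -0.660000
  k2 = f(0.110000, -2.072600) = -0.909458
  p ← -2.000000 + 0.22·(-0.909458) = -2.200081
p(0.22) ≈ -2.2001

-2.2001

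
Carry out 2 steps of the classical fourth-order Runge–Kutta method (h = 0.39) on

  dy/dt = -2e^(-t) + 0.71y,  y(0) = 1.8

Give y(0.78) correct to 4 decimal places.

RK4: k1 = f(t_n, y_n); k2 = f(t_n + h/2, y_n + (h/2)·k1); k3 = f(t_n + h/2, y_n + (h/2)·k2); k4 = f(t_n + h, y_n + h·k3); y_{n+1} = y_n + (h/6)·(k1 + 2k2 + 2k3 + k4).
t=0.000000, y=1.800000:
  k1 = f(0.000000, 1.800000) = -0.722000
  k2 = f(0.195000, 1.659210) = -0.467630
  k3 = f(0.195000, 1.708812) = -0.432413
  k4 = f(0.390000, 1.631359) = -0.195849
  y ← 1.800000 + (0.39/6)·(k1 + 2k2 + 2k3 + k4) = 1.623334
t=0.390000, y=1.623334:
  k1 = f(0.390000, 1.623334) = -0.201546
  k2 = f(0.585000, 1.584033) = 0.010451
  k3 = f(0.585000, 1.625372) = 0.039803
  k4 = f(0.780000, 1.638857) = 0.246777
  y ← 1.623334 + (0.39/6)·(k1 + 2k2 + 2k3 + k4) = 1.632807
y(0.78) ≈ 1.6328

1.6328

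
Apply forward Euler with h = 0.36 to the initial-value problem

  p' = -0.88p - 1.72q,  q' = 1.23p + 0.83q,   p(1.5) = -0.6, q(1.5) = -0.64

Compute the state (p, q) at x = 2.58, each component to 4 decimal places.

Euler on (p,q): p_{n+1} = p_n + h·p', q_{n+1} = q_n + h·q'.
1.500000: (-0.600000, -0.640000); f=(1.628800, -1.269200) → (-0.013632, -1.096912)
1.860000: (-0.013632, -1.096912); f=(1.898685, -0.927204) → (0.669895, -1.430706)
2.220000: (0.669895, -1.430706); f=(1.871306, -0.363515) → (1.343565, -1.561571)
(p(2.58), q(2.58)) ≈ (1.3436, -1.5616)

1.3436, -1.5616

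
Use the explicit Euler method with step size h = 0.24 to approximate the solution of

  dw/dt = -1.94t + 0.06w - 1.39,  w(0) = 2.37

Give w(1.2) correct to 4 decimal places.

-0.3048

Euler: w_{n+1} = w_n + h·f(t_n, w_n).
t=0.000000, w=2.370000: f=-1.247800 → w ← 2.370000 + 0.24·(-1.247800) = 2.070528
t=0.240000, w=2.070528: f=-1.731368 → w ← 2.070528 + 0.24·(-1.731368) = 1.655000
t=0.480000, w=1.655000: f=-2.221900 → w ← 1.655000 + 0.24·(-2.221900) = 1.121744
t=0.720000, w=1.121744: f=-2.719495 → w ← 1.121744 + 0.24·(-2.719495) = 0.469065
t=0.960000, w=0.469065: f=-3.224256 → w ← 0.469065 + 0.24·(-3.224256) = -0.304757
w(1.2) ≈ -0.3048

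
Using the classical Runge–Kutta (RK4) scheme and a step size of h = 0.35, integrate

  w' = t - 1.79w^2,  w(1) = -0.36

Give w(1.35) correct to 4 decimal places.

RK4: k1 = f(t_n, w_n); k2 = f(t_n + h/2, w_n + (h/2)·k1); k3 = f(t_n + h/2, w_n + (h/2)·k2); k4 = f(t_n + h, w_n + h·k3); w_{n+1} = w_n + (h/6)·(k1 + 2k2 + 2k3 + k4).
t=1.000000, w=-0.360000:
  k1 = f(1.000000, -0.360000) = 0.768016
  k2 = f(1.175000, -0.225597) = 1.083900
  k3 = f(1.175000, -0.170318) = 1.123076
  k4 = f(1.350000, 0.033076) = 1.348042
  w ← -0.360000 + (0.35/6)·(k1 + 2k2 + 2k3 + k4) = 0.020917
w(1.35) ≈ 0.0209

0.0209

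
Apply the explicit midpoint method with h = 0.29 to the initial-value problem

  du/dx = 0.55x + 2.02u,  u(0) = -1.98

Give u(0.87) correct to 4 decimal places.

-10.3865

Midpoint: k1 = f(x_n, u_n); k2 = f(x_n + h/2, u_n + (h/2)·k1); u_{n+1} = u_n + h·k2.
x=0.000000, u=-1.980000:
  k1 = f(0.000000, -1.980000) = -3.999600
  k2 = f(0.145000, -2.559942) = -5.091333
  u ← -1.980000 + 0.29·(-5.091333) = -3.456487
x=0.290000, u=-3.456487:
  k1 = f(0.290000, -3.456487) = -6.822603
  k2 = f(0.435000, -4.445764) = -8.741193
  u ← -3.456487 + 0.29·(-8.741193) = -5.991433
x=0.580000, u=-5.991433:
  k1 = f(0.580000, -5.991433) = -11.783694
  k2 = f(0.725000, -7.700068) = -15.155388
  u ← -5.991433 + 0.29·(-15.155388) = -10.386495
u(0.87) ≈ -10.3865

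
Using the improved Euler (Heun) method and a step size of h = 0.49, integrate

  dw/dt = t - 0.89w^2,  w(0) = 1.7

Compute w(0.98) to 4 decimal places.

1.0764

Heun: k1 = f(t_n, w_n); k2 = f(t_n + h, w_n + h·k1); w_{n+1} = w_n + (h/2)·(k1 + k2).
t=0.000000, w=1.700000:
  k1 = f(0.000000, 1.700000) = -2.572100
  k2 = f(0.490000, 0.439671) = 0.317954
  w ← 1.700000 + (0.49/2)·(-2.572100 + 0.317954) = 1.147734
t=0.490000, w=1.147734:
  k1 = f(0.490000, 1.147734) = -0.682391
  k2 = f(0.980000, 0.813362) = 0.391213
  w ← 1.147734 + (0.49/2)·(-0.682391 + 0.391213) = 1.076395
w(0.98) ≈ 1.0764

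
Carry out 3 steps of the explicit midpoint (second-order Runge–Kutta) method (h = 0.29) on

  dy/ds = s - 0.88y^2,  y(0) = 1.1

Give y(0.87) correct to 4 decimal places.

0.8833

Midpoint: k1 = f(s_n, y_n); k2 = f(s_n + h/2, y_n + (h/2)·k1); y_{n+1} = y_n + h·k2.
s=0.000000, y=1.100000:
  k1 = f(0.000000, 1.100000) = -1.064800
  k2 = f(0.145000, 0.945604) = -0.641867
  y ← 1.100000 + 0.29·(-0.641867) = 0.913859
s=0.290000, y=0.913859:
  k1 = f(0.290000, 0.913859) = -0.444921
  k2 = f(0.435000, 0.849345) = -0.199821
  y ← 0.913859 + 0.29·(-0.199821) = 0.855911
s=0.580000, y=0.855911:
  k1 = f(0.580000, 0.855911) = -0.064673
  k2 = f(0.725000, 0.846533) = 0.094376
  y ← 0.855911 + 0.29·0.094376 = 0.883280
y(0.87) ≈ 0.8833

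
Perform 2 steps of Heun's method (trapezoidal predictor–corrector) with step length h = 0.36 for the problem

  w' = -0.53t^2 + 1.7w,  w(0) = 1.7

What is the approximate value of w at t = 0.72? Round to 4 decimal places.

5.4119

Heun: k1 = f(t_n, w_n); k2 = f(t_n + h, w_n + h·k1); w_{n+1} = w_n + (h/2)·(k1 + k2).
t=0.000000, w=1.700000:
  k1 = f(0.000000, 1.700000) = 2.890000
  k2 = f(0.360000, 2.740400) = 4.589992
  w ← 1.700000 + (0.36/2)·(2.890000 + 4.589992) = 3.046399
t=0.360000, w=3.046399:
  k1 = f(0.360000, 3.046399) = 5.110190
  k2 = f(0.720000, 4.886067) = 8.031562
  w ← 3.046399 + (0.36/2)·(5.110190 + 8.031562) = 5.411914
w(0.72) ≈ 5.4119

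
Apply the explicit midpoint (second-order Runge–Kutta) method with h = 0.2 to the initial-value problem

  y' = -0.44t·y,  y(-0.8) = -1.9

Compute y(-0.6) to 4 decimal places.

-2.0212

Midpoint: k1 = f(t_n, y_n); k2 = f(t_n + h/2, y_n + (h/2)·k1); y_{n+1} = y_n + h·k2.
t=-0.800000, y=-1.900000:
  k1 = f(-0.800000, -1.900000) = -0.668800
  k2 = f(-0.700000, -1.966880) = -0.605799
  y ← -1.900000 + 0.2·(-0.605799) = -2.021160
y(-0.6) ≈ -2.0212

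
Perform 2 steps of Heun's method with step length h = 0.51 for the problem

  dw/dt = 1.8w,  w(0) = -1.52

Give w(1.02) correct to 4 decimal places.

Heun: k1 = f(t_n, w_n); k2 = f(t_n + h, w_n + h·k1); w_{n+1} = w_n + (h/2)·(k1 + k2).
t=0.000000, w=-1.520000:
  k1 = f(0.000000, -1.520000) = -2.736000
  k2 = f(0.510000, -2.915360) = -5.247648
  w ← -1.520000 + (0.51/2)·(-2.736000 + (-5.247648)) = -3.555830
t=0.510000, w=-3.555830:
  k1 = f(0.510000, -3.555830) = -6.400494
  k2 = f(1.020000, -6.820082) = -12.276148
  w ← -3.555830 + (0.51/2)·(-6.400494 + (-12.276148)) = -8.318374
w(1.02) ≈ -8.3184

-8.3184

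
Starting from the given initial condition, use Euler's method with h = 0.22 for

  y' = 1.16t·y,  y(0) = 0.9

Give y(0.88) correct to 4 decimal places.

Euler: y_{n+1} = y_n + h·f(t_n, y_n).
t=0.000000, y=0.900000: f=0.000000 → y ← 0.900000 + 0.22·0.000000 = 0.900000
t=0.220000, y=0.900000: f=0.229680 → y ← 0.900000 + 0.22·0.229680 = 0.950530
t=0.440000, y=0.950530: f=0.485150 → y ← 0.950530 + 0.22·0.485150 = 1.057263
t=0.660000, y=1.057263: f=0.809440 → y ← 1.057263 + 0.22·0.809440 = 1.235340
y(0.88) ≈ 1.2353

1.2353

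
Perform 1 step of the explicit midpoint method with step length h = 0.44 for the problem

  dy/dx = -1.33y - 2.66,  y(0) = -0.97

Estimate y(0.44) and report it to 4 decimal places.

-1.3964

Midpoint: k1 = f(x_n, y_n); k2 = f(x_n + h/2, y_n + (h/2)·k1); y_{n+1} = y_n + h·k2.
x=0.000000, y=-0.970000:
  k1 = f(0.000000, -0.970000) = -1.369900
  k2 = f(0.220000, -1.271378) = -0.969067
  y ← -0.970000 + 0.44·(-0.969067) = -1.396390
y(0.44) ≈ -1.3964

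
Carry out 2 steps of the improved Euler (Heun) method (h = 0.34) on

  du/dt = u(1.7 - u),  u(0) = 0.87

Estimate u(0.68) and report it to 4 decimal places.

1.2996

Heun: k1 = f(t_n, u_n); k2 = f(t_n + h, u_n + h·k1); u_{n+1} = u_n + (h/2)·(k1 + k2).
t=0.000000, u=0.870000:
  k1 = f(0.000000, 0.870000) = 0.722100
  k2 = f(0.340000, 1.115514) = 0.652002
  u ← 0.870000 + (0.34/2)·(0.722100 + 0.652002) = 1.103597
t=0.340000, u=1.103597:
  k1 = f(0.340000, 1.103597) = 0.658188
  k2 = f(0.680000, 1.327381) = 0.494607
  u ← 1.103597 + (0.34/2)·(0.658188 + 0.494607) = 1.299573
u(0.68) ≈ 1.2996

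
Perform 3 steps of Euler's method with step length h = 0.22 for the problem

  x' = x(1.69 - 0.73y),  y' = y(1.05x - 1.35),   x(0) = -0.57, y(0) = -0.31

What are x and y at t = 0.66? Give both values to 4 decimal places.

-1.5731, -0.0403

Euler on (x,y): x_{n+1} = x_n + h·x', y_{n+1} = y_n + h·y'.
0.000000: (-0.570000, -0.310000); f=(-1.092291, 0.604035) → (-0.810304, -0.177112)
0.220000: (-0.810304, -0.177112); f=(-1.474180, 0.389792) → (-1.134624, -0.091358)
0.440000: (-1.134624, -0.091358); f=(-1.993183, 0.232173) → (-1.573124, -0.040280)
(x(0.66), y(0.66)) ≈ (-1.5731, -0.0403)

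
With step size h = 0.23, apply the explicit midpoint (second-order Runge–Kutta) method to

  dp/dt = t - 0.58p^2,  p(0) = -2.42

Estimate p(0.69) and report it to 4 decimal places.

Midpoint: k1 = f(t_n, p_n); k2 = f(t_n + h/2, p_n + (h/2)·k1); p_{n+1} = p_n + h·k2.
t=0.000000, p=-2.420000:
  k1 = f(0.000000, -2.420000) = -3.396712
  k2 = f(0.115000, -2.810622) = -4.466765
  p ← -2.420000 + 0.23·(-4.466765) = -3.447356
t=0.230000, p=-3.447356:
  k1 = f(0.230000, -3.447356) = -6.662873
  k2 = f(0.345000, -4.213586) = -9.952500
  p ← -3.447356 + 0.23·(-9.952500) = -5.736431
t=0.460000, p=-5.736431:
  k1 = f(0.460000, -5.736431) = -18.625852
  k2 = f(0.575000, -7.878404) = -35.425164
  p ← -5.736431 + 0.23·(-35.425164) = -13.884219
p(0.69) ≈ -13.8842

-13.8842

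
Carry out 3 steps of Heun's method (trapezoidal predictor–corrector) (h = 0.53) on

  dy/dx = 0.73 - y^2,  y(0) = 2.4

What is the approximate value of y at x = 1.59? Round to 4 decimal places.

0.9499

Heun: k1 = f(x_n, y_n); k2 = f(x_n + h, y_n + h·k1); y_{n+1} = y_n + (h/2)·(k1 + k2).
x=0.000000, y=2.400000:
  k1 = f(0.000000, 2.400000) = -5.030000
  k2 = f(0.530000, -0.265900) = 0.659297
  y ← 2.400000 + (0.53/2)·(-5.030000 + 0.659297) = 1.241764
x=0.530000, y=1.241764:
  k1 = f(0.530000, 1.241764) = -0.811977
  k2 = f(1.060000, 0.811416) = 0.071604
  y ← 1.241764 + (0.53/2)·(-0.811977 + 0.071604) = 1.045565
x=1.060000, y=1.045565:
  k1 = f(1.060000, 1.045565) = -0.363206
  k2 = f(1.590000, 0.853066) = 0.002279
  y ← 1.045565 + (0.53/2)·(-0.363206 + 0.002279) = 0.949919
y(1.59) ≈ 0.9499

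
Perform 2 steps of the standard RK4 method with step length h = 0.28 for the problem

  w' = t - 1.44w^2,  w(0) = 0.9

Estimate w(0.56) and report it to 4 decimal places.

RK4: k1 = f(t_n, w_n); k2 = f(t_n + h/2, w_n + (h/2)·k1); k3 = f(t_n + h/2, w_n + (h/2)·k2); k4 = f(t_n + h, w_n + h·k3); w_{n+1} = w_n + (h/6)·(k1 + 2k2 + 2k3 + k4).
t=0.000000, w=0.900000:
  k1 = f(0.000000, 0.900000) = -1.166400
  k2 = f(0.140000, 0.736704) = -0.641535
  k3 = f(0.140000, 0.810185) = -0.805216
  k4 = f(0.280000, 0.674540) = -0.375205
  w ← 0.900000 + (0.28/6)·(k1 + 2k2 + 2k3 + k4) = 0.693028
t=0.280000, w=0.693028:
  k1 = f(0.280000, 0.693028) = -0.411615
  k2 = f(0.420000, 0.635402) = -0.161380
  k3 = f(0.420000, 0.670435) = -0.227256
  k4 = f(0.560000, 0.629397) = -0.010442
  w ← 0.693028 + (0.28/6)·(k1 + 2k2 + 2k3 + k4) = 0.637060
w(0.56) ≈ 0.6371

0.6371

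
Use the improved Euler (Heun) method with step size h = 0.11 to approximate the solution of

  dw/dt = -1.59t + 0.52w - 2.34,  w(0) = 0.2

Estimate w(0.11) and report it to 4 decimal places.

-0.0626

Heun: k1 = f(t_n, w_n); k2 = f(t_n + h, w_n + h·k1); w_{n+1} = w_n + (h/2)·(k1 + k2).
t=0.000000, w=0.200000:
  k1 = f(0.000000, 0.200000) = -2.236000
  k2 = f(0.110000, -0.045960) = -2.538799
  w ← 0.200000 + (0.11/2)·(-2.236000 + (-2.538799)) = -0.062614
w(0.11) ≈ -0.0626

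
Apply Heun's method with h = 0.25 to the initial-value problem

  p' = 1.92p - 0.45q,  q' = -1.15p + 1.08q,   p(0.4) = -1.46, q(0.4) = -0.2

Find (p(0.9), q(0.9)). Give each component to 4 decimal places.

-3.7894, 1.3313

Heun on (p,q): k1 = f(s_n, state_n); k2 = f(s_n + h, state_n + h·k1); state_{n+1} = state_n + (h/2)·(k1 + k2).
0.400000: (-1.460000, -0.200000)
  k1 = (-2.713200, 1.463000)
  predictor → (-2.138300, 0.165750)
  k2 = (-4.180123, 2.638055)
  → (-2.321665, 0.312632)
0.650000: (-2.321665, 0.312632)
  k1 = (-4.598282, 3.007558)
  predictor → (-3.471236, 1.064521)
  k2 = (-7.143808, 5.141604)
  → (-3.789427, 1.331277)
(p(0.9), q(0.9)) ≈ (-3.7894, 1.3313)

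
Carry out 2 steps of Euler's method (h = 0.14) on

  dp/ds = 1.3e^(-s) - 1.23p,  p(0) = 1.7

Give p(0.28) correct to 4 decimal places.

1.4738

Euler: p_{n+1} = p_n + h·f(s_n, p_n).
s=0.000000, p=1.700000: f=-0.791000 → p ← 1.700000 + 0.14·(-0.791000) = 1.589260
s=0.140000, p=1.589260: f=-0.824624 → p ← 1.589260 + 0.14·(-0.824624) = 1.473813
p(0.28) ≈ 1.4738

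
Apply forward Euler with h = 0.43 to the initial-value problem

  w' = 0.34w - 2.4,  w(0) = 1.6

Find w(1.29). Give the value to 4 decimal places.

-1.1613

Euler: w_{n+1} = w_n + h·f(x_n, w_n).
x=0.000000, w=1.600000: f=-1.856000 → w ← 1.600000 + 0.43·(-1.856000) = 0.801920
x=0.430000, w=0.801920: f=-2.127347 → w ← 0.801920 + 0.43·(-2.127347) = -0.112839
x=0.860000, w=-0.112839: f=-2.438365 → w ← -0.112839 + 0.43·(-2.438365) = -1.161336
w(1.29) ≈ -1.1613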